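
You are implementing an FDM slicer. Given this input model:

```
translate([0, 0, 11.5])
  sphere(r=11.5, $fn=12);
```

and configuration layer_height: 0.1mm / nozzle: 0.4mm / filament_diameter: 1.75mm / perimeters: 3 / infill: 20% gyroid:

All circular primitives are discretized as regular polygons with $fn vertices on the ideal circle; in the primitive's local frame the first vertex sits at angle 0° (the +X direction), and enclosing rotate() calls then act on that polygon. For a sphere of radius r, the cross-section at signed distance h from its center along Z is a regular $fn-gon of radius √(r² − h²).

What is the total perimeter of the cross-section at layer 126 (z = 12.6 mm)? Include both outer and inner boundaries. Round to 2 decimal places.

71.11 mm

At z = 12.6 mm: the r=11.5 sphere contributes a regular 12-gon of circumradius √(11.5²−1.1²) = 11.447 (perimeter = 2·12·11.447·sin(180°/12) = 71.11 mm). Overall, the cross-section is a single solid region. Total boundary length (outer) = 71.11 mm.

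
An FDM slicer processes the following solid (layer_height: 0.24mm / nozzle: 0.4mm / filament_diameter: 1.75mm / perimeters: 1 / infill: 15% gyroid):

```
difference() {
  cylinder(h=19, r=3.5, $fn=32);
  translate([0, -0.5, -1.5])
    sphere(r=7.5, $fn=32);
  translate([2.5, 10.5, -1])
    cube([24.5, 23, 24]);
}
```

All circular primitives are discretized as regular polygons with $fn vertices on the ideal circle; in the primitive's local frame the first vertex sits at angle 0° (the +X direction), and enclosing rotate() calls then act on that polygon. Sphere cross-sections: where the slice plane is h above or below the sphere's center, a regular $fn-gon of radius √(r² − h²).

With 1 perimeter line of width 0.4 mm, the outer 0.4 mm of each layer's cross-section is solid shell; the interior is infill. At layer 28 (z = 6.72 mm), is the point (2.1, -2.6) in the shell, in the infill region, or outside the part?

At z = 6.72 mm: the r=3.5 cylinder gives a regular 32-gon of circumradius 3.5 (constant along its height); the sphere at (0, -0.5) is absent (|z−center|=8.220 > r=7.5); the 24.5×23 cube at (2.5, 10.5) contributes its full rectangle; Taking the first minus the rest: starting from the r=3.5 cylinder, the 24.5×23 cube at (2.5, 10.5) misses the remaining region (no effect) — 1 connected region. Overall, the cross-section is a single solid region. The nearest boundary edge runs (2.47, -2.47)→(1.94, -2.91); distance from the point to it = 0.14 mm. The point is inside the cross-section, 0.14 mm from the nearest boundary — within the 0.4 mm shell band (1 × 0.4).

shell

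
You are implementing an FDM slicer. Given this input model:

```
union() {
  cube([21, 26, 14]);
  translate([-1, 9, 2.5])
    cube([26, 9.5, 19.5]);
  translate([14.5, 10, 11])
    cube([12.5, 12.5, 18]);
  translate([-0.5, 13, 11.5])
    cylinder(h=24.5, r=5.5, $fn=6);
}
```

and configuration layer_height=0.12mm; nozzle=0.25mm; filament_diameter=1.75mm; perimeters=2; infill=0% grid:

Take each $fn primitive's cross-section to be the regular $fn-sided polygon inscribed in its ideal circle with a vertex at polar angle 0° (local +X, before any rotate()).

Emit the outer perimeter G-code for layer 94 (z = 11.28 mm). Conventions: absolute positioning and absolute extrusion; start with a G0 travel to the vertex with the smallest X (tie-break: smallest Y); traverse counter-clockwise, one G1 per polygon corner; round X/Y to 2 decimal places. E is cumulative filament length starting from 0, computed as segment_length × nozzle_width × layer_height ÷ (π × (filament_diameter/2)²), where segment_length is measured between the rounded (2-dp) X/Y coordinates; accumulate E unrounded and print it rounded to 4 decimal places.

G0 X-1.00 Y9.00 Z11.28
G1 X0.00 Y9.00 E0.0125
G1 X0.00 Y0.00 E0.1247
G1 X21.00 Y0.00 E0.3866
G1 X21.00 Y9.00 E0.4989
G1 X25.00 Y9.00 E0.5488
G1 X25.00 Y10.00 E0.5613
G1 X27.00 Y10.00 E0.5862
G1 X27.00 Y22.50 E0.7421
G1 X21.00 Y22.50 E0.8170
G1 X21.00 Y26.00 E0.8606
G1 X0.00 Y26.00 E1.1225
G1 X0.00 Y18.50 E1.2161
G1 X-1.00 Y18.50 E1.2285
G1 X-1.00 Y9.00 E1.3470

At z = 11.28 mm: the cube (footprint 21×26) is included at this height; the cube at (-1, 9) (footprint 26×9.5) is included at this height; the cube at (14.5, 10) (footprint 12.5×12.5) is included at this height; the cylinder at (-0.5, 13) is absent (z outside [11.5, 36]); Taking the union: the regions partially overlap (shared area 314.75 mm²), so overlapping operands fuse into one piece — 1 connected region. The outline is a single polygon with 14 vertices. Extrusion per mm of travel: 0.25 × 0.12 / (π × 0.875²) = 0.012473. Accumulating E over each segment gives final E = 1.3470.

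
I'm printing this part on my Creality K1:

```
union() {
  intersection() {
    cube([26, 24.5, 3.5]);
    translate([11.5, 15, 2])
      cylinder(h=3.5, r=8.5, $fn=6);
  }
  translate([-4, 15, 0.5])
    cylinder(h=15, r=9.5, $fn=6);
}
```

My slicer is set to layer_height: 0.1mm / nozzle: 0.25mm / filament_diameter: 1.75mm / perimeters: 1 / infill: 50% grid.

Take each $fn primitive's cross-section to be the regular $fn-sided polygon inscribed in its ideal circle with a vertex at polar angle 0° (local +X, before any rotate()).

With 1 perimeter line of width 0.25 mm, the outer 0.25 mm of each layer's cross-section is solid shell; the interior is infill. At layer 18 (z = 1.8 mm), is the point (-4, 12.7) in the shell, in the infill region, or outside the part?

infill

At z = 1.8 mm: the 26×24.5 cube contributes its full rectangle; the cylinder at (11.5, 15) does not reach this height (z outside [2, 5.5]); Taking the intersection: at least one operand is absent at this height, so nothing remains; the r=9.5 cylinder at (-4, 15) gives a regular 6-gon of circumradius 9.5 (constant along its height); Merging all regions: only the r=9.5 cylinder at (-4, 15) is present, so the union is just that shape — 1 connected region. Overall, the cross-section is a single solid region. The nearest boundary edge runs (-8.75, 6.77)→(0.75, 6.77); distance from the point to it = 5.93 mm. The point is inside the cross-section and 5.93 mm from the nearest boundary — more than the 0.25 mm shell width (1 × 0.25), so it's in the infill interior.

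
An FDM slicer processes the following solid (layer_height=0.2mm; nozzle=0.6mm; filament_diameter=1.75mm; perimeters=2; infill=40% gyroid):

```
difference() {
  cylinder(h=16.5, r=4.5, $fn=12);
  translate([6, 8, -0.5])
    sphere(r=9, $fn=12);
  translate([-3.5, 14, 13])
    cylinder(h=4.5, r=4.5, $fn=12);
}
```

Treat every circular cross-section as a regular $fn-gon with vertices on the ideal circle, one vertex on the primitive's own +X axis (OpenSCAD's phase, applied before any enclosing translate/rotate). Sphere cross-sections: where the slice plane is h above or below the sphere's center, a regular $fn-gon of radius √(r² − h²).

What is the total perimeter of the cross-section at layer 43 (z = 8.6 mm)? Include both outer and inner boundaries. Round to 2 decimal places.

27.95 mm

At z = 8.6 mm: the r=4.5 cylinder gives a regular 12-gon of circumradius 4.5 (constant along its height) (perimeter = 2·12·4.500·sin(180°/12) = 27.95 mm); the sphere at (6, 8) is not intersected at this z (|z−center|=9.100 > r=9); the cylinder at (-3.5, 14) is not intersected at this z (z outside [13, 17.5]); Taking the first minus the rest: none of the subtracted shapes is present at this height, so the r=4.5 cylinder is unchanged — boundary = 27.95 mm. Overall, the cross-section is a single solid region. Total boundary length (outer) = 27.95 mm.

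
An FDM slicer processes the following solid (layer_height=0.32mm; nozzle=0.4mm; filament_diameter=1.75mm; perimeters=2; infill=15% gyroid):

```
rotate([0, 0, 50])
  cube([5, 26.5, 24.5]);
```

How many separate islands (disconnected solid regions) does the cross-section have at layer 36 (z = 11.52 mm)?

At z = 11.52 mm: the cube (footprint 5×26.5) is included at this height; (rotated 50° about Z; rotation is an isometry so areas/perimeters/island counts are preserved). Overall, the cross-section is a single solid region. Island count = 1.

1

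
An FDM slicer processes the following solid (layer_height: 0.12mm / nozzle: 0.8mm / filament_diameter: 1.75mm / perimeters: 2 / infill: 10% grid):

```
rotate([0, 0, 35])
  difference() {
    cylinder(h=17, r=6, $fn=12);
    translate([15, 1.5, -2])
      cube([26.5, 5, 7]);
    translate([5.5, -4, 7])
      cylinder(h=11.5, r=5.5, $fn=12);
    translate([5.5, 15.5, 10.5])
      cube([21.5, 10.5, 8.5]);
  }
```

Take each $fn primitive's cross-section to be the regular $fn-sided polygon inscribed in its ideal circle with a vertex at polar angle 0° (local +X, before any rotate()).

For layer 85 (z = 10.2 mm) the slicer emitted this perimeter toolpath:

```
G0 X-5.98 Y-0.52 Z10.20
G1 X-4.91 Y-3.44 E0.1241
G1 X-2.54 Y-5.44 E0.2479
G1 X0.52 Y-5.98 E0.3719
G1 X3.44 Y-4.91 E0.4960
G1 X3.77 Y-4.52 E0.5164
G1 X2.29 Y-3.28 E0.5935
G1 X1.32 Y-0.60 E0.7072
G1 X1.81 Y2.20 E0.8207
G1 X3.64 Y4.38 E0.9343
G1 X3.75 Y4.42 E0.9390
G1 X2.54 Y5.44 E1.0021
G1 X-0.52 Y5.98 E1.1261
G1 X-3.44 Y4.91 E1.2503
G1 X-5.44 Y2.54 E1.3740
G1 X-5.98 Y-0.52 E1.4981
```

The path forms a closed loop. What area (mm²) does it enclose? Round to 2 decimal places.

80.35 mm²

Apply the shoelace formula to the sequence of (X, Y) vertices; enclosed area = 80.35 mm².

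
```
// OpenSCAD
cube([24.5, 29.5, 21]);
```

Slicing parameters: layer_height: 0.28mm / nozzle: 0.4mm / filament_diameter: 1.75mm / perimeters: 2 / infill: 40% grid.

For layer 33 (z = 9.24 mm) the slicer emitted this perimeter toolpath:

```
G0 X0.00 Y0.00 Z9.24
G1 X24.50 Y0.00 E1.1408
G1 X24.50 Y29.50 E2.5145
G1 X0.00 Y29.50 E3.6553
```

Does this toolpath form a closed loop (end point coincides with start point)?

no

Start point (G0): (0.00, 0.00). End point (last G1): the path does not return to the start — open.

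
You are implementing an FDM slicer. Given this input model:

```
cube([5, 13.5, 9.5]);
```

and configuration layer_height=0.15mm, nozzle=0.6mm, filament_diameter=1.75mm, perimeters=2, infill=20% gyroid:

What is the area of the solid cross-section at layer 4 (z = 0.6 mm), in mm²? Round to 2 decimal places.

At z = 0.6 mm: the 5×13.5 cube contributes its full rectangle (area 67.50 mm²). Overall, the cross-section is a single solid region. Net area = 67.50 mm².

67.50 mm²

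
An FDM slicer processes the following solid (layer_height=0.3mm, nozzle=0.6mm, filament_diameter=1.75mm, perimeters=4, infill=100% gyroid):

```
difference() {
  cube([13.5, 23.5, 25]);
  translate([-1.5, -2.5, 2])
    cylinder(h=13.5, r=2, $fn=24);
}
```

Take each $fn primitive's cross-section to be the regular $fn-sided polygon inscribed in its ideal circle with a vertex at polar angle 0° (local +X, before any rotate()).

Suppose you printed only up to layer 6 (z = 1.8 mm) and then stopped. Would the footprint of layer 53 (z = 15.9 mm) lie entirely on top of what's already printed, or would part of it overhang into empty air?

entirely on top

Compare the two slices. At z = 1.8: the 13.5×23.5 cube contributes its full rectangle (area 317.25 mm²); the cylinder at (-1.5, -2.5) is not intersected at this z (z outside [2, 15.5]); After the difference (first − rest): none of the subtracted shapes is present at this height, so the 13.5×23.5 cube is unchanged — area = 317.25 mm². At z = 15.9: the cube (footprint 13.5×23.5) is included at this height (area 317.25 mm²); the cylinder at (-1.5, -2.5) is not intersected at this z (z outside [2, 15.5]); Subtracting the remaining from the first: none of the subtracted shapes is present at this height, so the 13.5×23.5 cube is unchanged — area = 317.25 mm². Checking containment: the cross-section at z = 15.9 is a subset of the cross-section at z = 1.8.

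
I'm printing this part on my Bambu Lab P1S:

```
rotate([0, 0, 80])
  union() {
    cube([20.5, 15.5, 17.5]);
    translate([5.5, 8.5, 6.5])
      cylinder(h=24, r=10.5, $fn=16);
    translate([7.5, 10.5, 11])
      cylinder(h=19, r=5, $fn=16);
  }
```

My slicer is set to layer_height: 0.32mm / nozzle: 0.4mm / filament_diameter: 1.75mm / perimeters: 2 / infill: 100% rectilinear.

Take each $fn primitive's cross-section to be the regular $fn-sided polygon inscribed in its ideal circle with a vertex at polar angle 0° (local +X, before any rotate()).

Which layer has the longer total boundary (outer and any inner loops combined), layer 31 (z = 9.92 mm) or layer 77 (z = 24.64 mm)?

layer 31 (z = 9.92 mm)

Layer 31 (z = 9.92): the cube is present — its section is the full 20.5×15.5 rectangle (perimeter 72.00 mm); the cylinder at (5.5, 8.5): section is a regular 16-gon, circumradius r=10.5 (perimeter = 2·16·10.500·sin(180°/16) = 65.55 mm); the cylinder at (7.5, 10.5) is not intersected at this z (z outside [11, 30]); Merging all regions: the regions partially overlap (shared area 228.66 mm²), so the edge portions inside another operand are dropped and the merged outline is re-measured after clipping — boundary = 79.71 mm; (rotated 80° about Z; rotation is an isometry so areas/perimeters/island counts are preserved). So its perimeter = 79.71 mm. Layer 77 (z = 24.64): the cube is not intersected at this z (z outside [0, 17.5]); the r=10.5 cylinder at (5.5, 8.5) contributes a regular 16-gon of circumradius 10.5 (perimeter = 2·16·10.500·sin(180°/16) = 65.55 mm); the r=5 cylinder at (7.5, 10.5) gives a regular 16-gon of circumradius 5 (constant along its height) (perimeter = 2·16·5.000·sin(180°/16) = 31.21 mm); Taking the union: the r=5 cylinder at (7.5, 10.5) lies entirely inside the r=10.5 cylinder at (5.5, 8.5), so the union is just the r=10.5 cylinder at (5.5, 8.5) — boundary = 65.55 mm; (whole slice rotated 80° about Z — lengths, areas and connectivity unchanged). So its perimeter = 65.55 mm. Layer 31 is larger (79.71 vs 65.55 mm).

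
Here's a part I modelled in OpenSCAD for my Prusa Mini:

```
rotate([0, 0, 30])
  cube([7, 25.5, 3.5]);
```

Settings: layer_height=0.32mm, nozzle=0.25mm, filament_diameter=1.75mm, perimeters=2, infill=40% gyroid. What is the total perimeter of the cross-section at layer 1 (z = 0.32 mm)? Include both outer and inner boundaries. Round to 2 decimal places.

At z = 0.32 mm: the 7×25.5 cube contributes its full rectangle (perimeter 65.00 mm); (rotated 30° about Z; rotation is an isometry so areas/perimeters/island counts are preserved). Overall, the cross-section is a single solid region. Total boundary length (outer) = 65.00 mm.

65.00 mm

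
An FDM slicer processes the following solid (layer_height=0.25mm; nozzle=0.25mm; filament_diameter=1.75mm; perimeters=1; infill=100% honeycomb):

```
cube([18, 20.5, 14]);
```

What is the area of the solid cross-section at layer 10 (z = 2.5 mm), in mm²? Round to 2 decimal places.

369.00 mm²

At z = 2.5 mm: the cube (footprint 18×20.5) is included at this height (area 369.00 mm²). Overall, the cross-section is a single solid region. Net area = 369.00 mm².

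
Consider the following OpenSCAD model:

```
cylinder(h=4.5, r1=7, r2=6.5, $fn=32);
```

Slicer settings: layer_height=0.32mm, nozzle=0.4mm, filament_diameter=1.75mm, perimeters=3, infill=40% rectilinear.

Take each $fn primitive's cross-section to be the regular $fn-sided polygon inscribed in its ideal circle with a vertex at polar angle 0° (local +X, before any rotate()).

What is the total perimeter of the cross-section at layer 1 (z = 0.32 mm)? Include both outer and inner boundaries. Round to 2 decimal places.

43.69 mm

At z = 0.32 mm: the cone contributes a regular 32-gon of circumradius 6.964 (interpolated between r1=7 and r2=6.5 at t=0.071) (perimeter = 2·32·6.964·sin(180°/32) = 43.69 mm). Overall, the cross-section is a single solid region. Total boundary length (outer) = 43.69 mm.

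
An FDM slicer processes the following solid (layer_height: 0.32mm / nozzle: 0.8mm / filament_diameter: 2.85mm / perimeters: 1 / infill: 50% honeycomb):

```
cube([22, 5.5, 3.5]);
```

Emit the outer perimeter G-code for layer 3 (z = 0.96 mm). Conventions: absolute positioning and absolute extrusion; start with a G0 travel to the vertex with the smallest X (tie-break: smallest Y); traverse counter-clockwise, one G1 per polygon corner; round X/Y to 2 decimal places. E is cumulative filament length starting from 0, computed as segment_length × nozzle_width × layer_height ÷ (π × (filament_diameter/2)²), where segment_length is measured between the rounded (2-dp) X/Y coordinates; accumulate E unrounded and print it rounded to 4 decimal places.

At z = 0.96 mm: the cube (footprint 22×5.5) is included at this height. The outline is a single polygon with 4 vertices. Extrusion per mm of travel: 0.8 × 0.32 / (π × 1.425²) = 0.040129. Accumulating E over each segment gives final E = 2.2071.

G0 X0.00 Y0.00 Z0.96
G1 X22.00 Y0.00 E0.8828
G1 X22.00 Y5.50 E1.1036
G1 X0.00 Y5.50 E1.9864
G1 X0.00 Y0.00 E2.2071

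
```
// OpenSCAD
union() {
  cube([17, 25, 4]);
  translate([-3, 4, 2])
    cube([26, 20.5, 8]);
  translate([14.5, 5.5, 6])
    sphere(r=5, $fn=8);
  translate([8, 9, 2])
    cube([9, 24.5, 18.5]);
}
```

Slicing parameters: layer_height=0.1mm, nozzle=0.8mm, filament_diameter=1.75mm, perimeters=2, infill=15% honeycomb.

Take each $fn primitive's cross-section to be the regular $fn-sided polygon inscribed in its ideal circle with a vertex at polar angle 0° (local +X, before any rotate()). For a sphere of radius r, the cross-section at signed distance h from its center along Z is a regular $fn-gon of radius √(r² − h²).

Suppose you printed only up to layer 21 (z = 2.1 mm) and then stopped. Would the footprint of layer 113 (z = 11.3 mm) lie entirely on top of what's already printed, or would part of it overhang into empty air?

entirely on top

Compare the two slices. At z = 2.1: the cube (footprint 17×25) is included at this height (area 425.00 mm²); the cube at (-3, 4) is present — its section is the full 26×20.5 rectangle (area 533.00 mm²); the r=5 sphere at (14.5, 5.5) slices to a regular 8-gon of circumradius 3.129 (√(r²−h²) with h=3.9 from center) (area = (8/2)·3.129²·sin(360°/8) = 27.69 mm²); the cube at (8, 9) (footprint 9×24.5) is included at this height (area 220.50 mm²); Taking the union: the regions partially overlap — summed areas 1206.19 mm² minus the doubly-counted overlap 520.19 mm² gives 686.00 mm² — area = 686.00 mm². At z = 11.3: the cube is not intersected at this z (z outside [0, 4]); the cube at (-3, 4) does not reach this height (z outside [2, 10]); the sphere at (14.5, 5.5) is absent (|z−center|=5.300 > r=5); the cube at (8, 9) is present — its section is the full 9×24.5 rectangle (area 220.50 mm²); Merging all regions: only the 9×24.5 cube at (8, 9) is present, so the union is just that shape — area = 220.50 mm². Checking containment: the cross-section at z = 11.3 is a subset of the cross-section at z = 2.1.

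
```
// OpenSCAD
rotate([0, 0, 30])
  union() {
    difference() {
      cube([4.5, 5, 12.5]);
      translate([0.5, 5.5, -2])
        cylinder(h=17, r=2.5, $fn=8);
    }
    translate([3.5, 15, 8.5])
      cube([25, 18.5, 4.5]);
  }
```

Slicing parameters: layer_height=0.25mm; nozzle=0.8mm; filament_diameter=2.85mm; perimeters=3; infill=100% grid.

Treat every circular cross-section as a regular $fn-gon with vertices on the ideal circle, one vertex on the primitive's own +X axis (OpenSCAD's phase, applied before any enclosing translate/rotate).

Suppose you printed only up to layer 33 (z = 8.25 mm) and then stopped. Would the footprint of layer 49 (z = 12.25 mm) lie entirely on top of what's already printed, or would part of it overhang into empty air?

Compare the two slices. At z = 8.25: the cube is present — its section is the full 4.5×5 rectangle (area 22.50 mm²); the cylinder at (0.5, 5.5): section is a regular 8-gon, circumradius r=2.5 (area = (8/2)·2.500²·sin(360°/8) = 17.68 mm²); Taking the first minus the rest: starting from the 4.5×5 cube (22.50 mm²), the r=2.5 cylinder at (0.5, 5.5) partially overlaps it — only the 4.17 mm² overlap (of its 17.68 mm²) is removed, clipping the outline — area = 18.33 mm²; the cube at (3.5, 15) is absent (z outside [8.5, 13]); Merging all regions: only the result so far is present, so the union is just that shape — area = 18.33 mm²; (rotated 30° about Z; rotation is an isometry so areas/perimeters/island counts are preserved). At z = 12.25: the cube is present — its section is the full 4.5×5 rectangle (area 22.50 mm²); the r=2.5 cylinder at (0.5, 5.5) contributes a regular 8-gon of circumradius 2.5 (area = (8/2)·2.500²·sin(360°/8) = 17.68 mm²); Subtracting the remaining from the first: starting from the 4.5×5 cube (22.50 mm²), the r=2.5 cylinder at (0.5, 5.5) partially overlaps it — only the 4.17 mm² overlap (of its 17.68 mm²) is removed, clipping the outline — area = 18.33 mm²; the cube at (3.5, 15) (footprint 25×18.5) is included at this height (area 462.50 mm²); Combining (union): the 2 present regions are separate (no shared area or edge), so areas and boundary lengths simply add and each stays a separate island — area = 480.83 mm²; (whole slice rotated 30° about Z — lengths, areas and connectivity unchanged). Checking containment: at z = 12.25 the cross-section extends beyond the z = 8.25 cross-section by about 462.50 mm².

part overhangs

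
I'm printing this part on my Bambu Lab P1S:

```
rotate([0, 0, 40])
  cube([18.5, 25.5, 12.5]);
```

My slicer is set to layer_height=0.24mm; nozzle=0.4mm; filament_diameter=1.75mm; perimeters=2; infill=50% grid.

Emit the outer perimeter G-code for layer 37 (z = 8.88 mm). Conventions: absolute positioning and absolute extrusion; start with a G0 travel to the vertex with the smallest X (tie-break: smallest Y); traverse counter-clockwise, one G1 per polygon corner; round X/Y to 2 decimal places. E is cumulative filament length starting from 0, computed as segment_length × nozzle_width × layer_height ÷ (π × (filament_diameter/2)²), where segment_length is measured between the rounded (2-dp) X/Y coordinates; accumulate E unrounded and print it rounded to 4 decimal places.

At z = 8.88 mm: the cube is present — its section is the full 18.5×25.5 rectangle; (rotated 40° about Z; rotation is an isometry so areas/perimeters/island counts are preserved). The outline is a single polygon with 4 vertices. Extrusion per mm of travel: 0.4 × 0.24 / (π × 0.875²) = 0.039912. Accumulating E over each segment gives final E = 3.5123.

G0 X-16.39 Y19.53 Z8.88
G1 X0.00 Y0.00 E1.0176
G1 X14.17 Y11.89 E1.7559
G1 X-2.22 Y31.43 E2.7738
G1 X-16.39 Y19.53 E3.5123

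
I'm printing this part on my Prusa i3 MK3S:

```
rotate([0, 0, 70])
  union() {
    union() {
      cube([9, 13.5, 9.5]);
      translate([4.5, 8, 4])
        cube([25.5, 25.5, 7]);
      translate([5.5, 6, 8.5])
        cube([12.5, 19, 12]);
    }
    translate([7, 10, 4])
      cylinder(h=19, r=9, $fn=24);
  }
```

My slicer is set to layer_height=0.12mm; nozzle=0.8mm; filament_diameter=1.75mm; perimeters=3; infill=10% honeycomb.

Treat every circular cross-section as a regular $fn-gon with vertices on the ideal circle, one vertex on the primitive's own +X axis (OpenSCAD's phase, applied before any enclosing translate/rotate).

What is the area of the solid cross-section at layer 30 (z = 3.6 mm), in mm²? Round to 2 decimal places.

At z = 3.6 mm: the 9×13.5 cube contributes its full rectangle (area 121.50 mm²); the cube at (4.5, 8) is absent (z outside [4, 11]); the cube at (5.5, 6) is not intersected at this z (z outside [8.5, 20.5]); Combining (union): only the 9×13.5 cube is present, so the union is just that shape — area = 121.50 mm²; the cylinder at (7, 10) is not intersected at this z (z outside [4, 23]); Combining (union): only the result so far is present, so the union is just that shape — area = 121.50 mm²; (whole slice rotated 70° about Z — lengths, areas and connectivity unchanged). Overall, the cross-section is a single solid region. Net area = 121.50 mm².

121.50 mm²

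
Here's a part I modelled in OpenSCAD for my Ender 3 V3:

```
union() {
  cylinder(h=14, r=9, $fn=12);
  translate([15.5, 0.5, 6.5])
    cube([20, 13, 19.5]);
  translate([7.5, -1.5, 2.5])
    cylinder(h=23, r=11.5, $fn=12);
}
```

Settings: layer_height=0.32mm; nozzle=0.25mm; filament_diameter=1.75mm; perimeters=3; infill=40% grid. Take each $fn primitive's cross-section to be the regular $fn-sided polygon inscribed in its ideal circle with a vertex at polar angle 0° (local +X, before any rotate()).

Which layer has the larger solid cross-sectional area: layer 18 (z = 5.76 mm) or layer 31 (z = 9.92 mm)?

layer 31 (z = 9.92 mm)

Layer 18 (z = 5.76): the cylinder: section is a regular 12-gon, circumradius r=9 (area = (12/2)·9.000²·sin(360°/12) = 243.00 mm²); the cube at (15.5, 0.5) does not reach this height (z outside [6.5, 26]); the r=11.5 cylinder at (7.5, -1.5) gives a regular 12-gon of circumradius 11.5 (constant along its height) (area = (12/2)·11.500²·sin(360°/12) = 396.75 mm²); Combining (union): the regions partially overlap — summed areas 639.75 mm² minus the doubly-counted overlap 162.27 mm² gives 477.48 mm² — area = 477.48 mm². So its area = 477.48 mm². Layer 31 (z = 9.92): the r=9 cylinder gives a regular 12-gon of circumradius 9 (constant along its height) (area = (12/2)·9.000²·sin(360°/12) = 243.00 mm²); the cube at (15.5, 0.5) (footprint 20×13) is included at this height (area 260.00 mm²); the r=11.5 cylinder at (7.5, -1.5) gives a regular 12-gon of circumradius 11.5 (constant along its height) (area = (12/2)·11.500²·sin(360°/12) = 396.75 mm²); Taking the union: the regions partially overlap — summed areas 899.75 mm² minus the doubly-counted overlap 173.42 mm² gives 726.33 mm² — area = 726.33 mm². So its area = 726.33 mm². Layer 31 is larger (726.33 vs 477.48 mm²).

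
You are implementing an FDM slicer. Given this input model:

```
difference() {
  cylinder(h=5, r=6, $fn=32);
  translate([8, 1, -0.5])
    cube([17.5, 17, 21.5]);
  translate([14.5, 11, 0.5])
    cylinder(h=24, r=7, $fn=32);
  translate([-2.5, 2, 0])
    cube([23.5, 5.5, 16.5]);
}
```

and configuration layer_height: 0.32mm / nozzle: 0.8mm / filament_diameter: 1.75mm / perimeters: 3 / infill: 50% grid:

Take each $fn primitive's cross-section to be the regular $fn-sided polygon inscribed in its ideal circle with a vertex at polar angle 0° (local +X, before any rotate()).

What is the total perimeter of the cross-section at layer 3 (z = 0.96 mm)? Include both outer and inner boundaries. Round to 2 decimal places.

At z = 0.96 mm: the r=6 cylinder contributes a regular 32-gon of circumradius 6 (perimeter = 2·32·6.000·sin(180°/32) = 37.64 mm); the cube at (8, 1) (footprint 17.5×17) is included at this height (perimeter 69.00 mm); the r=7 cylinder at (14.5, 11) gives a regular 32-gon of circumradius 7 (constant along its height) (perimeter = 2·32·7.000·sin(180°/32) = 43.91 mm); the cube at (-2.5, 2) (footprint 23.5×5.5) is included at this height (perimeter 58.00 mm); Taking the first minus the rest: starting from the r=6 cylinder, the 17.5×17 cube at (8, 1) misses the remaining region (no effect); the r=7 cylinder at (14.5, 11) misses the remaining region (no effect); the 23.5×5.5 cube at (-2.5, 2) partially overlaps it — only the 25.87 mm² overlap (of its 129.25 mm²) is removed, clipping the outline — boundary = 39.26 mm. Overall, the cross-section is a single solid region. Total boundary length (outer) = 39.26 mm.

39.26 mm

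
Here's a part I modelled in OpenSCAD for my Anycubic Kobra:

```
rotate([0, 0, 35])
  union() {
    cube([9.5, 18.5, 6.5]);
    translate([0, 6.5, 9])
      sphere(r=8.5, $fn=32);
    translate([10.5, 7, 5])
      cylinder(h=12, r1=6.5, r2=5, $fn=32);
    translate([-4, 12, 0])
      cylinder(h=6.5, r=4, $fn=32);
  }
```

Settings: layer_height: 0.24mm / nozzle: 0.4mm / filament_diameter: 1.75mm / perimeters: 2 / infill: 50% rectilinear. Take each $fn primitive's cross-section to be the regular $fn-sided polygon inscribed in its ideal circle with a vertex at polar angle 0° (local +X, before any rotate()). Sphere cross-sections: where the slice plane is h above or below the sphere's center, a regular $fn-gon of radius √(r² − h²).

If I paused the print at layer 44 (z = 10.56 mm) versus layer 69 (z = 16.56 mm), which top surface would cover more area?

Layer 44 (z = 10.56): the cube does not reach this height (z outside [0, 6.5]); the r=8.5 sphere at (0, 6.5) contributes a regular 32-gon of circumradius √(8.5²−1.56²) = 8.356 (area = (32/2)·8.356²·sin(360°/32) = 217.93 mm²); the cone at (10.5, 7): at t=0.463 of its height the radius interpolates to r₁+(r₂−r₁)t = 5.805, giving a regular 32-gon of that circumradius (area = (32/2)·5.805²·sin(360°/32) = 105.19 mm²); the cylinder at (-4, 12) does not reach this height (z outside [0, 6.5]); Combining (union): the regions partially overlap — summed areas 323.11 mm² minus the doubly-counted overlap 22.74 mm² gives 300.38 mm² — area = 300.38 mm²; (rotated 35° about Z; rotation is an isometry so areas/perimeters/island counts are preserved). So its area = 300.38 mm². Layer 69 (z = 16.56): the cube is not intersected at this z (z outside [0, 6.5]); the sphere at (0, 6.5): section is a regular 32-gon, circumradius = √(r²−h²) = √(8.5²−7.56²) = 3.885 (area = (32/2)·3.885²·sin(360°/32) = 47.12 mm²); the cone at (10.5, 7) contributes a regular 32-gon of circumradius 5.055 (interpolated between r1=6.5 and r2=5 at t=0.963) (area = (32/2)·5.055²·sin(360°/32) = 79.76 mm²); the cylinder at (-4, 12) is not intersected at this z (z outside [0, 6.5]); Merging all regions: the 2 present regions are separate (no shared area or edge), so areas and boundary lengths simply add and each stays a separate island — area = 126.88 mm²; (rotated 35° about Z; rotation is an isometry so areas/perimeters/island counts are preserved). So its area = 126.88 mm². Layer 44 is larger (300.38 vs 126.88 mm²).

layer 44 (z = 10.56 mm)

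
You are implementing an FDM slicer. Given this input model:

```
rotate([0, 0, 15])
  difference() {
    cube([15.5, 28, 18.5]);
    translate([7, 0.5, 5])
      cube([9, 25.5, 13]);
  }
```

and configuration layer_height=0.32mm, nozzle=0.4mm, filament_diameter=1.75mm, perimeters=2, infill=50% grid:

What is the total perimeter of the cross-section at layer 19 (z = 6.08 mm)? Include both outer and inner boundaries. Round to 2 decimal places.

104.00 mm

At z = 6.08 mm: the cube is present — its section is the full 15.5×28 rectangle (perimeter 87.00 mm); the 9×25.5 cube at (7, 0.5) contributes its full rectangle (perimeter 69.00 mm); Subtracting the remaining from the first: starting from the 15.5×28 cube, the 9×25.5 cube at (7, 0.5) partially overlaps it — only the 216.75 mm² overlap (of its 229.50 mm²) is removed, clipping the outline — boundary = 104.00 mm; (whole slice rotated 15° about Z — lengths, areas and connectivity unchanged). Overall, the cross-section is a single solid region. Total boundary length (outer) = 104.00 mm.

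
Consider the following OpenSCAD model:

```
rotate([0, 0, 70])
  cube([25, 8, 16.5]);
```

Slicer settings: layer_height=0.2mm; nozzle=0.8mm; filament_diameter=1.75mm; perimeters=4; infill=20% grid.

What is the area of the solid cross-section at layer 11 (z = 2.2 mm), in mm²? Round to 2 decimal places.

At z = 2.2 mm: the cube (footprint 25×8) is included at this height (area 200.00 mm²); (whole slice rotated 70° about Z — lengths, areas and connectivity unchanged). Overall, the cross-section is a single solid region. Net area = 200.00 mm².

200.00 mm²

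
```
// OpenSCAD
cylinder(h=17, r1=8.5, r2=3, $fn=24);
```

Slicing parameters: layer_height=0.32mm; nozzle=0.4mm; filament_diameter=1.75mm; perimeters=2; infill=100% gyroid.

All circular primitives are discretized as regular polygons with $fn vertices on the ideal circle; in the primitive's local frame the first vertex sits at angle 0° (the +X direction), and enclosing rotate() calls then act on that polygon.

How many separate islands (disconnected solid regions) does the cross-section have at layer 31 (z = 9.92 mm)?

At z = 9.92 mm: the cone (r1=8.5→r2=3) has section circumradius 5.291 here — a regular 24-gon. Overall, the cross-section is a single solid region. Island count = 1.

1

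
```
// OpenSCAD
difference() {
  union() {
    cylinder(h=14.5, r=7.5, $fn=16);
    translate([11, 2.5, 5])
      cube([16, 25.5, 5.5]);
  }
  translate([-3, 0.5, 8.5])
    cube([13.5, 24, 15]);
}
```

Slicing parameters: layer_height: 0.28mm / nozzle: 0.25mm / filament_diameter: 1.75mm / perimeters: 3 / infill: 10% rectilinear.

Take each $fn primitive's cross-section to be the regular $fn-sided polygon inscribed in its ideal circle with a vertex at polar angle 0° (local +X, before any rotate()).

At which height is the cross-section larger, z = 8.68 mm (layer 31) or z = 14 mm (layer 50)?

Layer 31 (z = 8.68): the r=7.5 cylinder gives a regular 16-gon of circumradius 7.5 (constant along its height) (area = (16/2)·7.500²·sin(360°/16) = 172.21 mm²); the 16×25.5 cube at (11, 2.5) contributes its full rectangle (area 408.00 mm²); Combining (union): the 2 present regions are separate (no shared area or edge), so areas and boundary lengths simply add and each stays a separate island — area = 580.21 mm²; the 13.5×24 cube at (-3, 0.5) contributes its full rectangle (area 324.00 mm²); Taking the first minus the rest: starting from the result so far (580.21 mm²), the 13.5×24 cube at (-3, 0.5) partially overlaps it — only the 59.43 mm² overlap (of its 324.00 mm²) is removed, clipping the outline — area = 520.78 mm². So its area = 520.78 mm². Layer 50 (z = 14): the r=7.5 cylinder contributes a regular 16-gon of circumradius 7.5 (area = (16/2)·7.500²·sin(360°/16) = 172.21 mm²); the cube at (11, 2.5) does not reach this height (z outside [5, 10.5]); Merging all regions: only the r=7.5 cylinder is present, so the union is just that shape — area = 172.21 mm²; the 13.5×24 cube at (-3, 0.5) contributes its full rectangle (area 324.00 mm²); Taking the first minus the rest: starting from that combined region (172.21 mm²), the 13.5×24 cube at (-3, 0.5) partially overlaps it — only the 59.43 mm² overlap (of its 324.00 mm²) is removed, clipping the outline — area = 112.78 mm². So its area = 112.78 mm². Layer 31 is larger (520.78 vs 112.78 mm²).

layer 31 (z = 8.68 mm)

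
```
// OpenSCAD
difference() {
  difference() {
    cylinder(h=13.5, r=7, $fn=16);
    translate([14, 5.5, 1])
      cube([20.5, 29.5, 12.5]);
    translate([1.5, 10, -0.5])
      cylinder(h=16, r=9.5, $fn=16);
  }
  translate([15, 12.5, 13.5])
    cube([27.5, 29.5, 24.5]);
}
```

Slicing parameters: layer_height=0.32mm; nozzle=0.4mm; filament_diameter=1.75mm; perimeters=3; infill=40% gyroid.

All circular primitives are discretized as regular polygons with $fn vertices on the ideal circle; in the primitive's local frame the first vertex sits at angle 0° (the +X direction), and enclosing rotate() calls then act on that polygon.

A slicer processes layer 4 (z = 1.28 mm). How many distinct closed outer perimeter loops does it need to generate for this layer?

1

At z = 1.28 mm: the cylinder: section is a regular 16-gon, circumradius r=7; the cube at (14, 5.5) (footprint 20.5×29.5) is included at this height; the r=9.5 cylinder at (1.5, 10) contributes a regular 16-gon of circumradius 9.5; After the difference (first − rest): starting from the r=7 cylinder, the 20.5×29.5 cube at (14, 5.5) misses the remaining region (no effect); the r=9.5 cylinder at (1.5, 10) partially overlaps it — only the 53.93 mm² overlap (of its 276.30 mm²) is removed, clipping the outline — 1 connected region; the cube at (15, 12.5) does not reach this height (z outside [13.5, 38]); After the difference (first − rest): none of the subtracted shapes is present at this height, so the result so far is unchanged — 1 connected region. The result has 1 disconnected region.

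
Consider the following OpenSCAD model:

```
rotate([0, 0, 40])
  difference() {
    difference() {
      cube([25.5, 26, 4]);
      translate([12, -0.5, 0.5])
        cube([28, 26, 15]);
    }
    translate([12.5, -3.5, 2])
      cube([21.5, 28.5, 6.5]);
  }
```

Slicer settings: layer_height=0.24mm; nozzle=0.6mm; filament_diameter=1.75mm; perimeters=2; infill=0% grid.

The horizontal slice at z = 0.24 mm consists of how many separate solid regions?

1

At z = 0.24 mm: the cube (footprint 25.5×26) is included at this height; the cube at (12, -0.5) is absent (z outside [0.5, 15.5]); After the difference (first − rest): none of the subtracted shapes is present at this height, so the 25.5×26 cube is unchanged — 1 connected region; the cube at (12.5, -3.5) is not intersected at this z (z outside [2, 8.5]); Subtracting the remaining from the first: none of the subtracted shapes is present at this height, so that combined region is unchanged — 1 connected region; (whole slice rotated 40° about Z — lengths, areas and connectivity unchanged). The result has 1 disconnected region.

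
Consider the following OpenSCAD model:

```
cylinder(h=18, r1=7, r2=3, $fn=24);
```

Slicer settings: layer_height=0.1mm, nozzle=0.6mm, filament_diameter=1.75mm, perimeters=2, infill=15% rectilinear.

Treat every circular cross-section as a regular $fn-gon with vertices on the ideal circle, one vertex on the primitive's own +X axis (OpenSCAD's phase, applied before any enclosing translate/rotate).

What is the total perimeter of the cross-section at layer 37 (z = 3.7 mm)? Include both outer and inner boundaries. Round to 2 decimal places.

38.71 mm

At z = 3.7 mm: the cone (r1=7→r2=3) has section circumradius 6.178 here — a regular 24-gon (perimeter = 2·24·6.178·sin(180°/24) = 38.71 mm). Overall, the cross-section is a single solid region. Total boundary length (outer) = 38.71 mm.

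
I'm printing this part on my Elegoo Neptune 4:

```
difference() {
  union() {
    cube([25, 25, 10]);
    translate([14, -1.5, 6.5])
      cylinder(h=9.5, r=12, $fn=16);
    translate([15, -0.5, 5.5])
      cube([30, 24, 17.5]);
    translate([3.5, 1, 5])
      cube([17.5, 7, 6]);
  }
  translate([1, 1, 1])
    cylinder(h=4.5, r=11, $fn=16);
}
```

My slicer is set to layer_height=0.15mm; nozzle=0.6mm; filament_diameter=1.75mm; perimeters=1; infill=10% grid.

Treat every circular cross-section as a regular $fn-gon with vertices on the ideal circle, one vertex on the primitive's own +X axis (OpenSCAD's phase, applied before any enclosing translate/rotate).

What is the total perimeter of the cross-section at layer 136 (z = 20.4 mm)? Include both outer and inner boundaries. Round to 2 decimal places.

108.00 mm

At z = 20.4 mm: the cube is not intersected at this z (z outside [0, 10]); the cylinder at (14, -1.5) is not intersected at this z (z outside [6.5, 16]); the 30×24 cube at (15, -0.5) contributes its full rectangle (perimeter 108.00 mm); the cube at (3.5, 1) does not reach this height (z outside [5, 11]); Merging all regions: only the 30×24 cube at (15, -0.5) is present, so the union is just that shape — boundary = 108.00 mm; the cylinder at (1, 1) is absent (z outside [1, 5.5]); Subtracting the remaining from the first: none of the subtracted shapes is present at this height, so that combined region is unchanged — boundary = 108.00 mm. Overall, the cross-section is a single solid region. Total boundary length (outer) = 108.00 mm.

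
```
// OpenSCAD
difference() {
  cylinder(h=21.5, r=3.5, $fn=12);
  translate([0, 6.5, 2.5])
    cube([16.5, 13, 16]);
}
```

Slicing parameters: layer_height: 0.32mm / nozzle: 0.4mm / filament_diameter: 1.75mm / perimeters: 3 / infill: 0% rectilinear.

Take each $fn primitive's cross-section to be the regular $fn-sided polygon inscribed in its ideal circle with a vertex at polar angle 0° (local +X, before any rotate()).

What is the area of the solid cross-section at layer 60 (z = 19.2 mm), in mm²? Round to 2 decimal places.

36.75 mm²

At z = 19.2 mm: the cylinder: section is a regular 12-gon, circumradius r=3.5 (area = (12/2)·3.500²·sin(360°/12) = 36.75 mm²); the cube at (0, 6.5) does not reach this height (z outside [2.5, 18.5]); Subtracting the remaining from the first: none of the subtracted shapes is present at this height, so the r=3.5 cylinder is unchanged — area = 36.75 mm². Overall, the cross-section is a single solid region. Net area = 36.75 mm².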